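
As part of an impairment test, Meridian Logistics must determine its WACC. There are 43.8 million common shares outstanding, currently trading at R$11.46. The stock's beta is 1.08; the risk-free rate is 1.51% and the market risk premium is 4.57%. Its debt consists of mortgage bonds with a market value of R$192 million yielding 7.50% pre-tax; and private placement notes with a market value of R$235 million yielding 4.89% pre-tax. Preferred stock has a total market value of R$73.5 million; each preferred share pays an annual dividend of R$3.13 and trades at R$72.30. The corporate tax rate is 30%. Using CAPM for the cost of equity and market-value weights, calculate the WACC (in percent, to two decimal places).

Cost of equity via CAPM: Re = 1.51% + 1.08 × 4.57% = 6.4456%.
Cost of preferred: Rp = 3.13 / 72.3 = 4.3292%.
Market value of equity E = 11.46 × 43.8m = 501.948m.
Total capital V = 501.948 + 73.5 + 192 + 235 = 1002.448.
Equity: weight = 501.948/1002.448 = 0.5007; cost = 6.4456%.
Preferred: weight = 73.5/1002.448 = 0.0733; cost = 4.3292%.
Mortgage bonds: weight = 192/1002.448 = 0.1915; after-tax cost = 7.5% × (1 − 30%) = 5.2500%.
Private placement notes: weight = 235/1002.448 = 0.2344; after-tax cost = 4.89% × (1 − 30%) = 3.4230%.
WACC = 0.5007 × 6.4456% + 0.0733 × 4.3292% + 0.1915 × 5.2500% + 0.2344 × 3.4230% = 5.3529%.

5.35%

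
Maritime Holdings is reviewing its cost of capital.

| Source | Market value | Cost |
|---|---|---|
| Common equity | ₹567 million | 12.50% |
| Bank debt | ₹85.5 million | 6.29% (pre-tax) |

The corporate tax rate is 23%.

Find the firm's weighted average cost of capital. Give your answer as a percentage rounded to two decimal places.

Total capital V = 567 + 85.5 = 652.5.
Equity: weight = 567/652.5 = 0.8690; cost = 12.5%.
Bank debt: weight = 85.5/652.5 = 0.1310; after-tax cost = 6.29% × (1 − 23%) = 4.8433%.
WACC = 0.8690 × 12.5000% + 0.1310 × 4.8433% = 11.4967%.

11.50%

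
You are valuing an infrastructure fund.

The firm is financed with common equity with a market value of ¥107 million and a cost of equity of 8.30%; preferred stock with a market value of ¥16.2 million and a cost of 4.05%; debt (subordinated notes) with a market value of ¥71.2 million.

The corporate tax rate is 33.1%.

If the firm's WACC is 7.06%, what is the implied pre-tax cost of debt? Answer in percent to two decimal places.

Total capital V = 107 + 16.2 + 71.2 = 194.4.
Equity weight = 107/194.4 = 0.5504.
Preferred weight = 16.2/194.4 = 0.0833.
Subordinated notes weight = 71.2/194.4 = 0.3663.
Equity contribution = 0.5504 × 8.3% = 4.5684%.
Preferred contribution = 0.0833 × 4.05% = 0.3375%.
Remaining for debt = 7.06% − 4.9059% = 2.1541%.
Rd × (1 − 33.1%) × 0.3663 = 2.1541%  ⇒  Rd = 8.7913%.

8.79%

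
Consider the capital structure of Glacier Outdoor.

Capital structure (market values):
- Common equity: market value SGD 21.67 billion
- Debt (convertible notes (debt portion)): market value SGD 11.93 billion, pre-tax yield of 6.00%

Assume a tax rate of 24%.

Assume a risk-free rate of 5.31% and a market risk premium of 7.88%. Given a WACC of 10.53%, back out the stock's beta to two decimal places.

1.08

Total capital V = 21.67 + 11.93 = 33.6.
Equity weight = 21.67/33.6 = 0.6449.
Convertible notes (debt portion) weight = 11.93/33.6 = 0.3551.
Debt contribution = 0.3551 × 6% × (1 − 24%) = 1.6191%.
Required equity contribution = 10.53% − 1.6191% = 8.9109%  ⇒  Re = 13.8167%.
CAPM: 13.8167% = 5.31% + β × 7.88%  ⇒  β = 1.0795.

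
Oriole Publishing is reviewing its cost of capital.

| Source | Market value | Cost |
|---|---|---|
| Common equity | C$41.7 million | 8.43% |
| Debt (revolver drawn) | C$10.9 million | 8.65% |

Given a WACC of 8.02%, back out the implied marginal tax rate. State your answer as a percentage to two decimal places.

25.42%

Total capital V = 41.7 + 10.9 = 52.6.
Equity weight = 41.7/52.6 = 0.7928.
Revolver drawn weight = 10.9/52.6 = 0.2072.
Equity contribution = 0.7928 × 8.43% = 6.6831%.
Debt contribution must be 8.02% − 6.6831% = 1.3369%.
0.2072 × 8.65% × (1 − T) = 1.3369%  ⇒  (1 − T) = 0.7458.
T = 25.4166%.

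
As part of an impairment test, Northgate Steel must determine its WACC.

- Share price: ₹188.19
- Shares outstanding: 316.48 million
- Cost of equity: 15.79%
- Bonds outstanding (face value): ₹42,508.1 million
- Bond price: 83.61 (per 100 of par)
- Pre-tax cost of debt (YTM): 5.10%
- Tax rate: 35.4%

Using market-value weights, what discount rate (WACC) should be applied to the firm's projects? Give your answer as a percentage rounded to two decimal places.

11.12%

Market value of equity E = 188.19 × 316.48m = 59558.3712m. Market value of debt D = 42508.1m × 83.61/100 = 35541.02241m.
Total capital V = 59558.3712 + 35541.02241 = 95099.39361.
Equity: weight = 59558.3712/95099.39361 = 0.6263; cost = 15.79%.
Bonds outstanding: weight = 35541.02241/95099.39361 = 0.3737; after-tax cost = 5.1% × (1 − 35.4%) = 3.2946%.
WACC = 0.6263 × 15.7900% + 0.3737 × 3.2946% = 11.1202%.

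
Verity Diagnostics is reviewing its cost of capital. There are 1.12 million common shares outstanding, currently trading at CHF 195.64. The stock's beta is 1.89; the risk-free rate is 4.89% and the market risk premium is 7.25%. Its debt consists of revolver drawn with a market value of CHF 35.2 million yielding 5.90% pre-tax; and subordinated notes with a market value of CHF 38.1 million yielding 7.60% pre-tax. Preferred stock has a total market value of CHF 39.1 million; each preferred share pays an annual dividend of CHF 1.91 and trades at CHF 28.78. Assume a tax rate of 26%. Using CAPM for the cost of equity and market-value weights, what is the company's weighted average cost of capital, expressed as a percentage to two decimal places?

14.18%

Cost of equity via CAPM: Re = 4.89% + 1.89 × 7.25% = 18.5925%.
Cost of preferred: Rp = 1.91 / 28.78 = 6.6366%.
Market value of equity E = 195.64 × 1.12m = 219.1168m.
Total capital V = 219.1168 + 39.1 + 35.2 + 38.1 = 331.5168.
Equity: weight = 219.1168/331.5168 = 0.6610; cost = 18.5925%.
Preferred: weight = 39.1/331.5168 = 0.1179; cost = 6.6366%.
Revolver drawn: weight = 35.2/331.5168 = 0.1062; after-tax cost = 5.9% × (1 − 26%) = 4.3660%.
Subordinated notes: weight = 38.1/331.5168 = 0.1149; after-tax cost = 7.6% × (1 − 26%) = 5.6240%.
WACC = 0.6610 × 18.5925% + 0.1179 × 6.6366% + 0.1062 × 4.3660% + 0.1149 × 5.6240% = 14.1814%.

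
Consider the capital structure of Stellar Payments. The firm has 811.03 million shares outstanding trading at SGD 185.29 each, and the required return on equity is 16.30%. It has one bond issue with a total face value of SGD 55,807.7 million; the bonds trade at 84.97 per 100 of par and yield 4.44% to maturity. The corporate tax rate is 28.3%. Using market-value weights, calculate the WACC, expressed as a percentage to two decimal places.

Market value of equity E = 185.29 × 811.03m = 150275.7487m. Market value of debt D = 55807.7m × 84.97/100 = 47419.80269m.
Total capital V = 150275.7487 + 47419.80269 = 197695.55139.
Equity: weight = 150275.7487/197695.55139 = 0.7601; cost = 16.3%.
Bonds outstanding: weight = 47419.80269/197695.55139 = 0.2399; after-tax cost = 4.44% × (1 − 28.3%) = 3.1835%.
WACC = 0.7601 × 16.3000% + 0.2399 × 3.1835% = 13.1538%.

13.15%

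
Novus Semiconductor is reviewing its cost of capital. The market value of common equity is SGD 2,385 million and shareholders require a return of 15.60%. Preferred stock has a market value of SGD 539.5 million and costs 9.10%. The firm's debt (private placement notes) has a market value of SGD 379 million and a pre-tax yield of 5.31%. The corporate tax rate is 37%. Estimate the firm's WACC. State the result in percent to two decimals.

13.13%

Total capital V = 2385 + 539.5 + 379 = 3303.5.
Equity: weight = 2385/3303.5 = 0.7220; cost = 15.6%.
Preferred: weight = 539.5/3303.5 = 0.1633; cost = 9.1%.
Private placement notes: weight = 379/3303.5 = 0.1147; after-tax cost = 5.31% × (1 − 37%) = 3.3453%.
WACC = 0.7220 × 15.6000% + 0.1633 × 9.1000% + 0.1147 × 3.3453% = 13.1325%.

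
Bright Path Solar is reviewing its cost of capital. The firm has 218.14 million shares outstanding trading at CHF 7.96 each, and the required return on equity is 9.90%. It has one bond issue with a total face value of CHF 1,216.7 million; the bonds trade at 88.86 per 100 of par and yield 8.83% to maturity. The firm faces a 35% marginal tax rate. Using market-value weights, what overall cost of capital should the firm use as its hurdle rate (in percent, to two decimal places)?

Market value of equity E = 7.96 × 218.14m = 1736.3944m. Market value of debt D = 1216.7m × 88.86/100 = 1081.15962m.
Total capital V = 1736.3944 + 1081.15962 = 2817.55402.
Equity: weight = 1736.3944/2817.55402 = 0.6163; cost = 9.9%.
Bonds outstanding: weight = 1081.15962/2817.55402 = 0.3837; after-tax cost = 8.83% × (1 − 35%) = 5.7395%.
WACC = 0.6163 × 9.9000% + 0.3837 × 5.7395% = 8.3035%.

8.30%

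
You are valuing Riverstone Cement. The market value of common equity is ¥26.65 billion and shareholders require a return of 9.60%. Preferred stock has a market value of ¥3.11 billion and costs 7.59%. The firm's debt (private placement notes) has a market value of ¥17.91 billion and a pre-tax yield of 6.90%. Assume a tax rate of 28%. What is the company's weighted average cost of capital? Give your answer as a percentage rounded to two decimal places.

Total capital V = 26.65 + 3.11 + 17.91 = 47.67.
Equity: weight = 26.65/47.67 = 0.5591; cost = 9.6%.
Preferred: weight = 3.11/47.67 = 0.0652; cost = 7.59%.
Private placement notes: weight = 17.91/47.67 = 0.3757; after-tax cost = 6.9% × (1 − 28%) = 4.9680%.
WACC = 0.5591 × 9.6000% + 0.0652 × 7.5900% + 0.3757 × 4.9680% = 7.7286%.

7.73%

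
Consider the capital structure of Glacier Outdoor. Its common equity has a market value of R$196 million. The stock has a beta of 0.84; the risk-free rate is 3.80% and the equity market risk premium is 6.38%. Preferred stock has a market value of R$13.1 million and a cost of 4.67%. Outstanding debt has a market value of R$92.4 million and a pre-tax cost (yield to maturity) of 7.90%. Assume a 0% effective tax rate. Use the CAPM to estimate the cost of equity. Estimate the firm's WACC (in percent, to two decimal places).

8.58%

Cost of equity via CAPM: Re = 3.8% + 0.84 × 6.38% = 9.1592%.
Total capital V = 196 + 13.1 + 92.4 = 301.5.
Equity: weight = 196/301.5 = 0.6501; cost = 9.1592%.
Preferred: weight = 13.1/301.5 = 0.0434; cost = 4.67%.
Debt: weight = 92.4/301.5 = 0.3065; after-tax cost = 7.9% × (1 − 0%) = 7.9000%.
WACC = 0.6501 × 9.1592% + 0.0434 × 4.6700% + 0.3065 × 7.9000% = 8.5782%.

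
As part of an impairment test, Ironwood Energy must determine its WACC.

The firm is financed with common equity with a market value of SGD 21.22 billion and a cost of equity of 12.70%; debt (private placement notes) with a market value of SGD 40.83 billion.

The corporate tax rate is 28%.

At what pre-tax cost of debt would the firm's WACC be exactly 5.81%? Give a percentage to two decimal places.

Total capital V = 21.22 + 40.83 = 62.05.
Equity weight = 21.22/62.05 = 0.3420.
Private placement notes weight = 40.83/62.05 = 0.6580.
Equity contribution = 0.3420 × 12.7% = 4.3432%.
Remaining for debt = 5.81% − 4.3432% = 1.4668%.
Rd × (1 − 28%) × 0.6580 = 1.4668%  ⇒  Rd = 3.0961%.

3.10%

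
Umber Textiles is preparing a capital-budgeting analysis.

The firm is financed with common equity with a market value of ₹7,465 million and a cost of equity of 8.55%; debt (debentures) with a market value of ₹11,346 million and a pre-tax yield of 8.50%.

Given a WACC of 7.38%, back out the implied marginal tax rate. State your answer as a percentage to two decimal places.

Total capital V = 7465 + 11346 = 18811.
Equity weight = 7465/18811 = 0.3968.
Debentures weight = 11346/18811 = 0.6032.
Equity contribution = 0.3968 × 8.55% = 3.3930%.
Debt contribution must be 7.38% − 3.3930% = 3.9870%.
0.6032 × 8.5% × (1 − T) = 3.9870%  ⇒  (1 − T) = 0.7777.
T = 22.2328%.

22.23%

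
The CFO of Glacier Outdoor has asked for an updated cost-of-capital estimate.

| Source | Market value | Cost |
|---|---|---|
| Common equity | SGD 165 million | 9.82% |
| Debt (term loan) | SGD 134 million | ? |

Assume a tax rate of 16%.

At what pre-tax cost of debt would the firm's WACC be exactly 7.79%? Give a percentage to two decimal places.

Total capital V = 165 + 134 = 299.
Equity weight = 165/299 = 0.5518.
Term loan weight = 134/299 = 0.4482.
Equity contribution = 0.5518 × 9.82% = 5.4191%.
Remaining for debt = 7.79% − 5.4191% = 2.3709%.
Rd × (1 − 16%) × 0.4482 = 2.3709%  ⇒  Rd = 6.2981%.

6.30%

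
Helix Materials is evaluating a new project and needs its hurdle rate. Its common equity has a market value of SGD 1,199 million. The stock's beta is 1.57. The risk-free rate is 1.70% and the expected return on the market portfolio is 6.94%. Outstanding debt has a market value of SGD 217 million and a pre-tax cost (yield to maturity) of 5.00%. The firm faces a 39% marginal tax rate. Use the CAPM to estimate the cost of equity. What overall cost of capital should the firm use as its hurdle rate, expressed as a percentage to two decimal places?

8.87%

Market risk premium = 6.94% − 1.7% = 5.24%.
Cost of equity via CAPM: Re = 1.7% + 1.57 × 5.24% = 9.9268%.
Total capital V = 1199 + 217 = 1416.
Equity: weight = 1199/1416 = 0.8468; cost = 9.9268%.
Debt: weight = 217/1416 = 0.1532; after-tax cost = 5% × (1 − 39%) = 3.0500%.
WACC = 0.8468 × 9.9268% + 0.1532 × 3.0500% = 8.8729%.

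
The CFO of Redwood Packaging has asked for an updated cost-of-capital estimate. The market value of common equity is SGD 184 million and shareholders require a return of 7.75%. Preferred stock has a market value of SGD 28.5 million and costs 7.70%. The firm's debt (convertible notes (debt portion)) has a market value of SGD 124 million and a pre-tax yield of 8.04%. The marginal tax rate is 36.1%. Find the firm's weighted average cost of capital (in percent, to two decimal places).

Total capital V = 184 + 28.5 + 124 = 336.5.
Equity: weight = 184/336.5 = 0.5468; cost = 7.75%.
Preferred: weight = 28.5/336.5 = 0.0847; cost = 7.7%.
Convertible notes (debt portion): weight = 124/336.5 = 0.3685; after-tax cost = 8.04% × (1 − 36.1%) = 5.1376%.
WACC = 0.5468 × 7.7500% + 0.0847 × 7.7000% + 0.3685 × 5.1376% = 6.7831%.

6.78%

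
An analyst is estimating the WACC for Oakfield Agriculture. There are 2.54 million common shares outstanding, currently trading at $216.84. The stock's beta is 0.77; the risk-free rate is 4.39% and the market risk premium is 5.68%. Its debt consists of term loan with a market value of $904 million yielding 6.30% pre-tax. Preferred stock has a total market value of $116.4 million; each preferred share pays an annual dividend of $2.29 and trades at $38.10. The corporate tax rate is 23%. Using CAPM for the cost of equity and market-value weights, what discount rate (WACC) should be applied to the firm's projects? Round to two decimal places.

6.31%

Cost of equity via CAPM: Re = 4.39% + 0.77 × 5.68% = 8.7636%.
Cost of preferred: Rp = 2.29 / 38.1 = 6.0105%.
Market value of equity E = 216.84 × 2.54m = 550.7736m.
Total capital V = 550.7736 + 116.4 + 904 = 1571.1736.
Equity: weight = 550.7736/1571.1736 = 0.3505; cost = 8.7636%.
Preferred: weight = 116.4/1571.1736 = 0.0741; cost = 6.0105%.
Term loan: weight = 904/1571.1736 = 0.5754; after-tax cost = 6.3% × (1 − 23%) = 4.8510%.
WACC = 0.3505 × 8.7636% + 0.0741 × 6.0105% + 0.5754 × 4.8510% = 6.3085%.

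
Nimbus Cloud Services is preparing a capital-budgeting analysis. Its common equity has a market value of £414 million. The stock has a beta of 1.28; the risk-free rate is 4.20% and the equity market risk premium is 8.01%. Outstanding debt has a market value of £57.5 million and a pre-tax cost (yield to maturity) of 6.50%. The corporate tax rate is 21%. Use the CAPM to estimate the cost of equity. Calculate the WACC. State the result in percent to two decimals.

13.32%

Cost of equity via CAPM: Re = 4.2% + 1.28 × 8.01% = 14.4528%.
Total capital V = 414 + 57.5 = 471.5.
Equity: weight = 414/471.5 = 0.8780; cost = 14.4528%.
Debt: weight = 57.5/471.5 = 0.1220; after-tax cost = 6.5% × (1 − 21%) = 5.1350%.
WACC = 0.8780 × 14.4528% + 0.1220 × 5.1350% = 13.3165%.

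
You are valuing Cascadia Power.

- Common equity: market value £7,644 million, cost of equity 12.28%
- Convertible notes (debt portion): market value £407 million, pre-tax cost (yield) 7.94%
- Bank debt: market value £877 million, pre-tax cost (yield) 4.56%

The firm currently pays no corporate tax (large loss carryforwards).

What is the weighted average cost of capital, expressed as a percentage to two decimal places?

11.32%

Total capital V = 7644 + 407 + 877 = 8928.
Equity: weight = 7644/8928 = 0.8562; cost = 12.28%.
Convertible notes (debt portion): weight = 407/8928 = 0.0456; after-tax cost = 7.94% × (1 − 0%) = 7.9400%.
Bank debt: weight = 877/8928 = 0.0982; after-tax cost = 4.56% × (1 − 0%) = 4.5600%.
WACC = 0.8562 × 12.2800% + 0.0456 × 7.9400% + 0.0982 × 4.5600% = 11.3238%.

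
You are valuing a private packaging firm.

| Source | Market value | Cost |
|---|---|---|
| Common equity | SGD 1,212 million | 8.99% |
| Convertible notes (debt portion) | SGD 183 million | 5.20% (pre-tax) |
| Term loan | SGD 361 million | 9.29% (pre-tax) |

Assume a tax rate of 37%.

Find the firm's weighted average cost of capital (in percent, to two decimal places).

7.75%

Total capital V = 1212 + 183 + 361 = 1756.
Equity: weight = 1212/1756 = 0.6902; cost = 8.99%.
Convertible notes (debt portion): weight = 183/1756 = 0.1042; after-tax cost = 5.2% × (1 − 37%) = 3.2760%.
Term loan: weight = 361/1756 = 0.2056; after-tax cost = 9.29% × (1 − 37%) = 5.8527%.
WACC = 0.6902 × 8.9900% + 0.1042 × 3.2760% + 0.2056 × 5.8527% = 7.7496%.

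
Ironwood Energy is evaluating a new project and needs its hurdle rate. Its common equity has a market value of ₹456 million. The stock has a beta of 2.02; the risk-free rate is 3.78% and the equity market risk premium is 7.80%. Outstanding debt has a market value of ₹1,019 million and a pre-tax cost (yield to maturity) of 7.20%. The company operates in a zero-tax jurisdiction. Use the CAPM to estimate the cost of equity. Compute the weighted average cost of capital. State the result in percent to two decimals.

11.01%

Cost of equity via CAPM: Re = 3.78% + 2.02 × 7.8% = 19.5360%.
Total capital V = 456 + 1019 = 1475.
Equity: weight = 456/1475 = 0.3092; cost = 19.536%.
Debt: weight = 1019/1475 = 0.6908; after-tax cost = 7.2% × (1 − 0%) = 7.2000%.
WACC = 0.3092 × 19.5360% + 0.6908 × 7.2000% = 11.0137%.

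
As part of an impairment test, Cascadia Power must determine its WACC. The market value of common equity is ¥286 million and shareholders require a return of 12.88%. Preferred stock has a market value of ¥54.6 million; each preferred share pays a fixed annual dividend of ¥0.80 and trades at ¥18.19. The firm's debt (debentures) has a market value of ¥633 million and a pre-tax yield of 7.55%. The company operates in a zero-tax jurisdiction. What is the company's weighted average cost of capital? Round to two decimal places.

8.94%

Cost of preferred: Rp = 0.8 / 18.19 = 4.3980%.
Total capital V = 286 + 54.6 + 633 = 973.6.
Equity: weight = 286/973.6 = 0.2938; cost = 12.88%.
Preferred: weight = 54.6/973.6 = 0.0561; cost = 4.398%.
Debentures: weight = 633/973.6 = 0.6502; after-tax cost = 7.55% × (1 − 0%) = 7.5500%.
WACC = 0.2938 × 12.8800% + 0.0561 × 4.3980% + 0.6502 × 7.5500% = 8.9389%.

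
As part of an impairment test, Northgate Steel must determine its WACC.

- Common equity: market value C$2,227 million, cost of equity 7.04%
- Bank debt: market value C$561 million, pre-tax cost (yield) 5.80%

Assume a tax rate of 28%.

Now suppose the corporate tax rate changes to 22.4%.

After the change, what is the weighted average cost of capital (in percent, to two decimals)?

After the change:
Total capital V = 2227 + 561 = 2788.
Equity: weight = 2227/2788 = 0.7988; cost = 7.04%.
Bank debt: weight = 561/2788 = 0.2012; after-tax cost = 5.8% × (1 − 22.4%) = 4.5008%.
WACC = 0.7988 × 7.0400% + 0.2012 × 4.5008% = 6.5291%.

6.53%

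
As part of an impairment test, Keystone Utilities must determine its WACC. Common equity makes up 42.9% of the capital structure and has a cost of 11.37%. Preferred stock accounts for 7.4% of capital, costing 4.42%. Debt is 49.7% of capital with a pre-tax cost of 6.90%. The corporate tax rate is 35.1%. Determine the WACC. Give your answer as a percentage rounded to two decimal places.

7.43%

After-tax cost of debt = 6.9% × (1 − 35.1%) = 4.4781%.
WACC = 0.429 × 11.3700% + 0.074 × 4.4200% + 0.497 × 4.4781% = 7.4304%.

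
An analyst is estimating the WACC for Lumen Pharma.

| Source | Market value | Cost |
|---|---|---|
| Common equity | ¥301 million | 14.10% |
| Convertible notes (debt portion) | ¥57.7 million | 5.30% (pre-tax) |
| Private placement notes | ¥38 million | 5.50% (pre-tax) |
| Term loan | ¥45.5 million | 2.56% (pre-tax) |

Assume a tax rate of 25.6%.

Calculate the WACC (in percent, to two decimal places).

Total capital V = 301 + 57.7 + 38 + 45.5 = 442.2.
Equity: weight = 301/442.2 = 0.6807; cost = 14.1%.
Convertible notes (debt portion): weight = 57.7/442.2 = 0.1305; after-tax cost = 5.3% × (1 − 25.6%) = 3.9432%.
Private placement notes: weight = 38/442.2 = 0.0859; after-tax cost = 5.5% × (1 − 25.6%) = 4.0920%.
Term loan: weight = 45.5/442.2 = 0.1029; after-tax cost = 2.56% × (1 − 25.6%) = 1.9046%.
WACC = 0.6807 × 14.1000% + 0.1305 × 3.9432% + 0.0859 × 4.0920% + 0.1029 × 1.9046% = 10.6598%.

10.66%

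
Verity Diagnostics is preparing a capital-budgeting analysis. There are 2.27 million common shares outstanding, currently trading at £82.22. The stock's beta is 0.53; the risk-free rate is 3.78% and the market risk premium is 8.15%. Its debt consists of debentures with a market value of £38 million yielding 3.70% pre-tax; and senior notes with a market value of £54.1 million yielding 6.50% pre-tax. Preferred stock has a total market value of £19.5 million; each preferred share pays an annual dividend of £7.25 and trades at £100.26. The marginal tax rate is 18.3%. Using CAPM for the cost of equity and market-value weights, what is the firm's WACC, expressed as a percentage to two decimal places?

Cost of equity via CAPM: Re = 3.78% + 0.53 × 8.15% = 8.0995%.
Cost of preferred: Rp = 7.25 / 100.26 = 7.2312%.
Market value of equity E = 82.22 × 2.27m = 186.6394m.
Total capital V = 186.6394 + 19.5 + 38 + 54.1 = 298.2394.
Equity: weight = 186.6394/298.2394 = 0.6258; cost = 8.0995%.
Preferred: weight = 19.5/298.2394 = 0.0654; cost = 7.2312%.
Debentures: weight = 38/298.2394 = 0.1274; after-tax cost = 3.7% × (1 − 18.3%) = 3.0229%.
Senior notes: weight = 54.1/298.2394 = 0.1814; after-tax cost = 6.5% × (1 − 18.3%) = 5.3105%.
WACC = 0.6258 × 8.0995% + 0.0654 × 7.2312% + 0.1274 × 3.0229% + 0.1814 × 5.3105% = 6.8900%.

6.89%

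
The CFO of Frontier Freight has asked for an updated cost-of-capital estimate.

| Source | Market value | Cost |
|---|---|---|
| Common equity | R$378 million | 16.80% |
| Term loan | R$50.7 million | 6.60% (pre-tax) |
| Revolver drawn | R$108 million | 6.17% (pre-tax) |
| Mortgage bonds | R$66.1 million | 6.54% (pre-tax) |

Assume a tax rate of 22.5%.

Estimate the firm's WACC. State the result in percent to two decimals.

Total capital V = 378 + 50.7 + 108 + 66.1 = 602.8.
Equity: weight = 378/602.8 = 0.6271; cost = 16.8%.
Term loan: weight = 50.7/602.8 = 0.0841; after-tax cost = 6.6% × (1 − 22.5%) = 5.1150%.
Revolver drawn: weight = 108/602.8 = 0.1792; after-tax cost = 6.17% × (1 − 22.5%) = 4.7817%.
Mortgage bonds: weight = 66.1/602.8 = 0.1097; after-tax cost = 6.54% × (1 − 22.5%) = 5.0685%.
WACC = 0.6271 × 16.8000% + 0.0841 × 5.1150% + 0.1792 × 4.7817% + 0.1097 × 5.0685% = 12.3776%.

12.38%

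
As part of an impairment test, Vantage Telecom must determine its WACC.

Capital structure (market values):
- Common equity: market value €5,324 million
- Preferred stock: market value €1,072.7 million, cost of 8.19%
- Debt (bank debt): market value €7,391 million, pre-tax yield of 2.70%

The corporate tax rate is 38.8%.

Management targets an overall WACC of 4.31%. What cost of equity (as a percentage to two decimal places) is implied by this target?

7.22%

Total capital V = 5324 + 1072.7 + 7391 = 13787.7.
Equity weight = 5324/13787.7 = 0.3861.
Preferred weight = 1072.7/13787.7 = 0.0778.
Bank debt weight = 7391/13787.7 = 0.5361.
Debt contribution = 0.5361 × 2.7% × (1 − 38.8%) = 0.8858%.
Preferred contribution = 0.0778 × 8.19% = 0.6372%.
Required equity contribution = 4.31% − 1.5230% = 2.7870%.
Re = 2.7870% / 0.3861 = 7.2176%.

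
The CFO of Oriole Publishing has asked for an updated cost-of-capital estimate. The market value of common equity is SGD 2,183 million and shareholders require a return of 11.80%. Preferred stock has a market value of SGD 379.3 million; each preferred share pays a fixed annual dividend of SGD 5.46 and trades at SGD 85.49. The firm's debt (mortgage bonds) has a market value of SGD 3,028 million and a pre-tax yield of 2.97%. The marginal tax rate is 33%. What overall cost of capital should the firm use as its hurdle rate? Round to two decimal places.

Cost of preferred: Rp = 5.46 / 85.49 = 6.3867%.
Total capital V = 2183 + 379.3 + 3028 = 5590.3.
Equity: weight = 2183/5590.3 = 0.3905; cost = 11.8%.
Preferred: weight = 379.3/5590.3 = 0.0678; cost = 6.3867%.
Mortgage bonds: weight = 3028/5590.3 = 0.5417; after-tax cost = 2.97% × (1 − 33%) = 1.9899%.
WACC = 0.3905 × 11.8000% + 0.0678 × 6.3867% + 0.5417 × 1.9899% = 6.1190%.

6.12%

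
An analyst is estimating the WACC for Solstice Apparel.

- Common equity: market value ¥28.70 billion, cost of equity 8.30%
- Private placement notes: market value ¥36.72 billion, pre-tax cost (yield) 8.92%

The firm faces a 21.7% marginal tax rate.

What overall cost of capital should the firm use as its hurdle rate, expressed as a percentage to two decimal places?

7.56%

Total capital V = 28.7 + 36.72 = 65.42.
Equity: weight = 28.7/65.42 = 0.4387; cost = 8.3%.
Private placement notes: weight = 36.72/65.42 = 0.5613; after-tax cost = 8.92% × (1 − 21.7%) = 6.9844%.
WACC = 0.4387 × 8.3000% + 0.5613 × 6.9844% = 7.5615%.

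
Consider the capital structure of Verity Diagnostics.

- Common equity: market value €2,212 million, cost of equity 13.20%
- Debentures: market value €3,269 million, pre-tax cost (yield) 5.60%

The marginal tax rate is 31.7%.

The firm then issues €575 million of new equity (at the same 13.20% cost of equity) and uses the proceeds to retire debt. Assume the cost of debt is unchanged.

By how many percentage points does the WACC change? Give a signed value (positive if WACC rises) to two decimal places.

Current WACC:
Total capital V = 2212 + 3269 = 5481.
Equity: weight = 2212/5481 = 0.4036; cost = 13.2%.
Debentures: weight = 3269/5481 = 0.5964; after-tax cost = 5.6% × (1 − 31.7%) = 3.8248%.
WACC = 0.4036 × 13.2000% + 0.5964 × 3.8248% = 7.6084%.
After the change:
Total capital V = 2787 + 2694 = 5481.
Equity: weight = 2787/5481 = 0.5085; cost = 13.2%.
Debentures: weight = 2694/5481 = 0.4915; after-tax cost = 5.6% × (1 − 31.7%) = 3.8248%.
WACC = 0.5085 × 13.2000% + 0.4915 × 3.8248% = 8.5919%.
Change in WACC = 8.5919% − 7.6084% = 0.9835 pp.

+0.98 pp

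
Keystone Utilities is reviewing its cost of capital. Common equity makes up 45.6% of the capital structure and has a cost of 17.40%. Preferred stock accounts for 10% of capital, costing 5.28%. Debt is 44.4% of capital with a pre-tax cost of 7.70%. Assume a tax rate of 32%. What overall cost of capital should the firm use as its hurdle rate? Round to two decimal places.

10.79%

After-tax cost of debt = 7.7% × (1 − 32%) = 5.2360%.
WACC = 0.456 × 17.4000% + 0.100 × 5.2800% + 0.444 × 5.2360% = 10.7872%.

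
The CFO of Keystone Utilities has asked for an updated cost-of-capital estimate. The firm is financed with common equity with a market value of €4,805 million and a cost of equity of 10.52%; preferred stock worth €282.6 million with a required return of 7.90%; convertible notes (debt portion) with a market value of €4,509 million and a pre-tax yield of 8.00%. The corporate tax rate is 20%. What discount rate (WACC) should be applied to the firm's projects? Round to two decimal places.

Total capital V = 4805 + 282.6 + 4509 = 9596.6.
Equity: weight = 4805/9596.6 = 0.5007; cost = 10.52%.
Preferred: weight = 282.6/9596.6 = 0.0294; cost = 7.9%.
Convertible notes (debt portion): weight = 4509/9596.6 = 0.4699; after-tax cost = 8% × (1 − 20%) = 6.4000%.
WACC = 0.5007 × 10.5200% + 0.0294 × 7.9000% + 0.4699 × 6.4000% = 8.5070%.

8.51%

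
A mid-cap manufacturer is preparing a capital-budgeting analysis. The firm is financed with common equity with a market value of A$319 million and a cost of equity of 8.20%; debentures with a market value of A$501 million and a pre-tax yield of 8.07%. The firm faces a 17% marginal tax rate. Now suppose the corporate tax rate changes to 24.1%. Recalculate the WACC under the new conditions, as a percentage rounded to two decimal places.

6.93%

After the change:
Total capital V = 319 + 501 = 820.
Equity: weight = 319/820 = 0.3890; cost = 8.2%.
Debentures: weight = 501/820 = 0.6110; after-tax cost = 8.07% × (1 − 24.1%) = 6.1251%.
WACC = 0.3890 × 8.2000% + 0.6110 × 6.1251% = 6.9323%.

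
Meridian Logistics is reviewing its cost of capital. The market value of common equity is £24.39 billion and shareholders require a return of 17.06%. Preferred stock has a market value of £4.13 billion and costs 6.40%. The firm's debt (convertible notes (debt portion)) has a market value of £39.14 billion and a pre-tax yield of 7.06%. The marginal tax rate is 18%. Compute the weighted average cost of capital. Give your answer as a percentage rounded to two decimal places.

9.89%

Total capital V = 24.39 + 4.13 + 39.14 = 67.66.
Equity: weight = 24.39/67.66 = 0.3605; cost = 17.06%.
Preferred: weight = 4.13/67.66 = 0.0610; cost = 6.4%.
Convertible notes (debt portion): weight = 39.14/67.66 = 0.5785; after-tax cost = 7.06% × (1 − 18%) = 5.7892%.
WACC = 0.3605 × 17.0600% + 0.0610 × 6.4000% + 0.5785 × 5.7892% = 9.8894%.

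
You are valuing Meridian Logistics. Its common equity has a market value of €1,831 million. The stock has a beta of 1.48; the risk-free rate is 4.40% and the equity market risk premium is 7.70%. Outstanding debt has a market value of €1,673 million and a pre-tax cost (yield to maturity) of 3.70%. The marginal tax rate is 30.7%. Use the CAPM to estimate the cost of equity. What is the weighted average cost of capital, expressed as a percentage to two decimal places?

Cost of equity via CAPM: Re = 4.4% + 1.48 × 7.7% = 15.7960%.
Total capital V = 1831 + 1673 = 3504.
Equity: weight = 1831/3504 = 0.5225; cost = 15.796%.
Debt: weight = 1673/3504 = 0.4775; after-tax cost = 3.7% × (1 − 30.7%) = 2.5641%.
WACC = 0.5225 × 15.7960% + 0.4775 × 2.5641% = 9.4784%.

9.48%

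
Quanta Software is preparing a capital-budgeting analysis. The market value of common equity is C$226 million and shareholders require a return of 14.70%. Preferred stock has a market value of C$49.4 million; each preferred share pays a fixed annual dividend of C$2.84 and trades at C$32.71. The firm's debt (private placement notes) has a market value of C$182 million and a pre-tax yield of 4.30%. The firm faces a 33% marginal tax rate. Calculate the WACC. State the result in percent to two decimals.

9.35%

Cost of preferred: Rp = 2.84 / 32.71 = 8.6824%.
Total capital V = 226 + 49.4 + 182 = 457.4.
Equity: weight = 226/457.4 = 0.4941; cost = 14.7%.
Preferred: weight = 49.4/457.4 = 0.1080; cost = 8.6824%.
Private placement notes: weight = 182/457.4 = 0.3979; after-tax cost = 4.3% × (1 − 33%) = 2.8810%.
WACC = 0.4941 × 14.7000% + 0.1080 × 8.6824% + 0.3979 × 2.8810% = 9.3473%.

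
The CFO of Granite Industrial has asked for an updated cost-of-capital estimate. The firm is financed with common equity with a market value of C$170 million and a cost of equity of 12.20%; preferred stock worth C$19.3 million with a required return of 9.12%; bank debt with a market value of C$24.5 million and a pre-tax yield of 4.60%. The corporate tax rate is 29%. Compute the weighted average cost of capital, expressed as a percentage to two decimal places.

Total capital V = 170 + 19.3 + 24.5 = 213.8.
Equity: weight = 170/213.8 = 0.7951; cost = 12.2%.
Preferred: weight = 19.3/213.8 = 0.0903; cost = 9.12%.
Bank debt: weight = 24.5/213.8 = 0.1146; after-tax cost = 4.6% × (1 − 29%) = 3.2660%.
WACC = 0.7951 × 12.2000% + 0.0903 × 9.1200% + 0.1146 × 3.2660% = 10.8982%.

10.90%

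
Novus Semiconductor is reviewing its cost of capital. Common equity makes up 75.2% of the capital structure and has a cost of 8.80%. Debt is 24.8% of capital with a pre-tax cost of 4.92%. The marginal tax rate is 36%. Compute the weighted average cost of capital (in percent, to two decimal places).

After-tax cost of debt = 4.92% × (1 − 36%) = 3.1488%.
WACC = 0.752 × 8.8000% + 0.248 × 3.1488% = 7.3985%.

7.40%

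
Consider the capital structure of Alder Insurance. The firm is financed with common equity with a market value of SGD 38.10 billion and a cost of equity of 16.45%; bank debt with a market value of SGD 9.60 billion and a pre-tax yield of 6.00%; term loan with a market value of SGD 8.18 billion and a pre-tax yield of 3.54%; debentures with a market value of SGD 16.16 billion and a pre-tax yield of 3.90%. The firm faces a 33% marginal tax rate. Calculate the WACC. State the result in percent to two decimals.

Total capital V = 38.1 + 9.6 + 8.18 + 16.16 = 72.04.
Equity: weight = 38.1/72.04 = 0.5289; cost = 16.45%.
Bank debt: weight = 9.6/72.04 = 0.1333; after-tax cost = 6% × (1 − 33%) = 4.0200%.
Term loan: weight = 8.18/72.04 = 0.1135; after-tax cost = 3.54% × (1 − 33%) = 2.3718%.
Debentures: weight = 16.16/72.04 = 0.2243; after-tax cost = 3.9% × (1 − 33%) = 2.6130%.
WACC = 0.5289 × 16.4500% + 0.1333 × 4.0200% + 0.1135 × 2.3718% + 0.2243 × 2.6130% = 10.0911%.

10.09%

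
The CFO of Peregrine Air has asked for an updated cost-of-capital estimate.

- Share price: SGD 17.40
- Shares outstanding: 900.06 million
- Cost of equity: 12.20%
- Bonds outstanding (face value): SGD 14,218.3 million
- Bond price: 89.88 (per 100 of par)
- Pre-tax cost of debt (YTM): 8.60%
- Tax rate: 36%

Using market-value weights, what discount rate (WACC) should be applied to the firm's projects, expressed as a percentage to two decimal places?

Market value of equity E = 17.4 × 900.06m = 15661.044m. Market value of debt D = 14218.3m × 89.88/100 = 12779.40804m.
Total capital V = 15661.044 + 12779.40804 = 28440.45204.
Equity: weight = 15661.044/28440.45204 = 0.5507; cost = 12.2%.
Bonds outstanding: weight = 12779.40804/28440.45204 = 0.4493; after-tax cost = 8.6% × (1 − 36%) = 5.5040%.
WACC = 0.5507 × 12.2000% + 0.4493 × 5.5040% = 9.1912%.

9.19%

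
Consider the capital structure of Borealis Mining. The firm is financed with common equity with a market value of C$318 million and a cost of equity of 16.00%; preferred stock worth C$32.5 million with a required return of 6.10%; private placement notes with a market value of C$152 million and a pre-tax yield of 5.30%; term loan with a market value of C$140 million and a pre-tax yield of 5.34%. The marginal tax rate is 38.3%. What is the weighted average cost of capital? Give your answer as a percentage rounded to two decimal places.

Total capital V = 318 + 32.5 + 152 + 140 = 642.5.
Equity: weight = 318/642.5 = 0.4949; cost = 16%.
Preferred: weight = 32.5/642.5 = 0.0506; cost = 6.1%.
Private placement notes: weight = 152/642.5 = 0.2366; after-tax cost = 5.3% × (1 − 38.3%) = 3.2701%.
Term loan: weight = 140/642.5 = 0.2179; after-tax cost = 5.34% × (1 − 38.3%) = 3.2948%.
WACC = 0.4949 × 16.0000% + 0.0506 × 6.1000% + 0.2366 × 3.2701% + 0.2179 × 3.2948% = 9.7192%.

9.72%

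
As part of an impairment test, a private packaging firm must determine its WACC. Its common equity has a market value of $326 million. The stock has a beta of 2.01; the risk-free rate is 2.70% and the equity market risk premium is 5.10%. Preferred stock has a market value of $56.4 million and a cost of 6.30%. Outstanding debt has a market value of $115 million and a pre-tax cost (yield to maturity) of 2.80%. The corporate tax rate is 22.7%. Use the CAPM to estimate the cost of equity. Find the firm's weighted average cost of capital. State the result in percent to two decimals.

Cost of equity via CAPM: Re = 2.7% + 2.01 × 5.1% = 12.9510%.
Total capital V = 326 + 56.4 + 115 = 497.4.
Equity: weight = 326/497.4 = 0.6554; cost = 12.951%.
Preferred: weight = 56.4/497.4 = 0.1134; cost = 6.3%.
Debt: weight = 115/497.4 = 0.2312; after-tax cost = 2.8% × (1 − 22.7%) = 2.1644%.
WACC = 0.6554 × 12.9510% + 0.1134 × 6.3000% + 0.2312 × 2.1644% = 9.7030%.

9.70%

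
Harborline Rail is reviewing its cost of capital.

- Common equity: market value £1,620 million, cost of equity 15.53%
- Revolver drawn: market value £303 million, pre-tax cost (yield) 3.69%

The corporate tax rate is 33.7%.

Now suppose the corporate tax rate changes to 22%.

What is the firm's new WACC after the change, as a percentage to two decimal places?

After the change:
Total capital V = 1620 + 303 = 1923.
Equity: weight = 1620/1923 = 0.8424; cost = 15.53%.
Revolver drawn: weight = 303/1923 = 0.1576; after-tax cost = 3.69% × (1 − 22%) = 2.8782%.
WACC = 0.8424 × 15.5300% + 0.1576 × 2.8782% = 13.5365%.

13.54%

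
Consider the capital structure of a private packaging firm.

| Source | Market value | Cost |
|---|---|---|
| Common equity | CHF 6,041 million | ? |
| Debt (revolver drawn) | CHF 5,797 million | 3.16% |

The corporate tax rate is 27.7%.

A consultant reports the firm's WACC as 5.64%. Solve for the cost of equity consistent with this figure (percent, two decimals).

8.86%

Total capital V = 6041 + 5797 = 11838.
Equity weight = 6041/11838 = 0.5103.
Revolver drawn weight = 5797/11838 = 0.4897.
Debt contribution = 0.4897 × 3.16% × (1 − 27.7%) = 1.1188%.
Required equity contribution = 5.64% − 1.1188% = 4.5212%.
Re = 4.5212% / 0.5103 = 8.8598%.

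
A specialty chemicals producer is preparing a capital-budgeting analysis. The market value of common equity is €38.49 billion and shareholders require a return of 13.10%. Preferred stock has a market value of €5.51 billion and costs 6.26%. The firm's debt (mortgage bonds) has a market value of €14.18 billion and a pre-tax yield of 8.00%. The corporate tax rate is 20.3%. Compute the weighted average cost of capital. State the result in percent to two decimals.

10.81%

Total capital V = 38.49 + 5.51 + 14.18 = 58.18.
Equity: weight = 38.49/58.18 = 0.6616; cost = 13.1%.
Preferred: weight = 5.51/58.18 = 0.0947; cost = 6.26%.
Mortgage bonds: weight = 14.18/58.18 = 0.2437; after-tax cost = 8% × (1 − 20.3%) = 6.3760%.
WACC = 0.6616 × 13.1000% + 0.0947 × 6.2600% + 0.2437 × 6.3760% = 10.8134%.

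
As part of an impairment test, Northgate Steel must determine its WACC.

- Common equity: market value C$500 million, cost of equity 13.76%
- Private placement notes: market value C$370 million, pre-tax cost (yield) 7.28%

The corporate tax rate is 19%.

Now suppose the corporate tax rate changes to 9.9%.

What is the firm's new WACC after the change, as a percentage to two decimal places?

After the change:
Total capital V = 500 + 370 = 870.
Equity: weight = 500/870 = 0.5747; cost = 13.76%.
Private placement notes: weight = 370/870 = 0.4253; after-tax cost = 7.28% × (1 − 9.9%) = 6.5593%.
WACC = 0.5747 × 13.7600% + 0.4253 × 6.5593% = 10.6976%.

10.70%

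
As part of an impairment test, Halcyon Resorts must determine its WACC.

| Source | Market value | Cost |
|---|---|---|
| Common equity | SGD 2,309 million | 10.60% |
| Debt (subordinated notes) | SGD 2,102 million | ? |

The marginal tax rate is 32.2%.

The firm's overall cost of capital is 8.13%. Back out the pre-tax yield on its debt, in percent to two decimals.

Total capital V = 2309 + 2102 = 4411.
Equity weight = 2309/4411 = 0.5235.
Subordinated notes weight = 2102/4411 = 0.4765.
Equity contribution = 0.5235 × 10.6% = 5.5487%.
Remaining for debt = 8.13% − 5.5487% = 2.5813%.
Rd × (1 − 32.2%) × 0.4765 = 2.5813%  ⇒  Rd = 7.9893%.

7.99%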